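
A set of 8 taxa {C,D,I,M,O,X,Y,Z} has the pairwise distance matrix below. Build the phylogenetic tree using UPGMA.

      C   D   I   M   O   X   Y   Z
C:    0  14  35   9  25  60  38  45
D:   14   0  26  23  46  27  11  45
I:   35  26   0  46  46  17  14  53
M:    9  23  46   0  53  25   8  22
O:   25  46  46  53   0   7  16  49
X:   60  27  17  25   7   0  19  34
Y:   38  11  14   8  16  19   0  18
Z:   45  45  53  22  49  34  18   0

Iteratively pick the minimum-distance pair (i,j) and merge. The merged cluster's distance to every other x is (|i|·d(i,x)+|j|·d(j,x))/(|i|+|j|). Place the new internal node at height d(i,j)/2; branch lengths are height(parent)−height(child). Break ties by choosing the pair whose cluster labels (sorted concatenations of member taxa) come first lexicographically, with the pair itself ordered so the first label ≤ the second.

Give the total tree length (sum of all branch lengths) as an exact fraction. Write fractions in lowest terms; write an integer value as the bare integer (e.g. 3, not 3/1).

897/10

1. join O+X (d=7) ⇒ OX; edges |O|=7/2, |X|=7/2
  updated: d(C,OX)=85/2, d(D,OX)=73/2, d(I,OX)=63/2, d(M,OX)=39, d(OX,Y)=35/2, d(OX,Z)=83/2
2. join M+Y (d=8) ⇒ MY; edges |M|=4, |Y|=4
  updated: d(C,MY)=47/2, d(D,MY)=17, d(I,MY)=30, d(MY,OX)=113/4, d(MY,Z)=20
3. join C+D (d=14) ⇒ CD; edges |C|=7, |D|=7
  updated: d(CD,I)=61/2, d(CD,MY)=81/4, d(CD,OX)=79/2, d(CD,Z)=45
4. join MY+Z (d=20) ⇒ MYZ; edges |MY|=6, |Z|=10
  updated: d(CD,MYZ)=57/2, d(I,MYZ)=113/3, d(MYZ,OX)=98/3
5. join CD+MYZ (d=57/2) ⇒ CDMYZ; edges |CD|=29/4, |MYZ|=17/4
  updated: d(CDMYZ,I)=174/5, d(CDMYZ,OX)=177/5
6. join I+OX (d=63/2) ⇒ IOX; edges |I|=63/4, |OX|=49/4
  updated: d(CDMYZ,IOX)=176/5
7. join CDMYZ+IOX (d=176/5) ⇒ CDIMOXYZ; edges |CDMYZ|=67/20, |IOX|=37/20
final tree: (((C:7,D:7):29/4,((M:4,Y:4):6,Z:10):17/4):67/20,(I:63/4,(O:7/2,X:7/2):49/4):37/20)
total length: 897/10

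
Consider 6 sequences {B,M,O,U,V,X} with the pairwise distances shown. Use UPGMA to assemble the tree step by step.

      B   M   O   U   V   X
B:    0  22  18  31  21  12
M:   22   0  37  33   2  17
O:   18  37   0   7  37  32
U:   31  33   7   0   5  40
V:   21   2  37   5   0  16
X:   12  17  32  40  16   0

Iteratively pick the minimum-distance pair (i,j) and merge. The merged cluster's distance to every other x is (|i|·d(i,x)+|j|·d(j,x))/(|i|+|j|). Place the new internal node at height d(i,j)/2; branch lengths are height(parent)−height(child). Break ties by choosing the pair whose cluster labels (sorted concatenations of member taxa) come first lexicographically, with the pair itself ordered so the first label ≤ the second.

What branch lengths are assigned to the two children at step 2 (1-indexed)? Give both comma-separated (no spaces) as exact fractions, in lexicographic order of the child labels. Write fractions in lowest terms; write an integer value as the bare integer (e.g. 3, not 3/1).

7/2,7/2

1. join M+V (d=2) ⇒ MV; edges |M|=1, |V|=1
  updated: d(B,MV)=43/2, d(MV,O)=37, d(MV,U)=19, d(MV,X)=33/2
2. join O+U (d=7) ⇒ OU; edges |O|=7/2, |U|=7/2
  updated: d(B,OU)=49/2, d(MV,OU)=28, d(OU,X)=36
3. join B+X (d=12) ⇒ BX; edges |B|=6, |X|=6
  updated: d(BX,MV)=19, d(BX,OU)=121/4
4. join BX+MV (d=19) ⇒ BMVX; edges |BX|=7/2, |MV|=17/2
  updated: d(BMVX,OU)=233/8
5. join BMVX+OU (d=233/8) ⇒ BMOUVX; edges |BMVX|=81/16, |OU|=177/16
final tree: (((B:6,X:6):7/2,(M:1,V:1):17/2):81/16,(O:7/2,U:7/2):177/16)
total length: 393/8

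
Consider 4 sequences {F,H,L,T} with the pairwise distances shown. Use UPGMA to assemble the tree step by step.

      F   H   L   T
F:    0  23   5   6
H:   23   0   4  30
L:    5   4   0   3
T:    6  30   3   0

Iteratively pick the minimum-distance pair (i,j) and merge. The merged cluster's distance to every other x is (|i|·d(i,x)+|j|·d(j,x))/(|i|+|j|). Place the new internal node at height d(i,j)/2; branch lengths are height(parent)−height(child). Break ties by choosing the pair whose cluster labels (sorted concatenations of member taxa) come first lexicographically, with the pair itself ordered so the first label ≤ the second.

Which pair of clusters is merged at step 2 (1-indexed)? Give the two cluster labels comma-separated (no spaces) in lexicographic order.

F,LT

1. join L+T (d=3) ⇒ LT; edges |L|=3/2, |T|=3/2
  updated: d(F,LT)=11/2, d(H,LT)=17
2. join F+LT (d=11/2) ⇒ FLT; edges |F|=11/4, |LT|=5/4
  updated: d(FLT,H)=19
3. join FLT+H (d=19) ⇒ FHLT; edges |FLT|=27/4, |H|=19/2
final tree: ((F:11/4,(L:3/2,T:3/2):5/4):27/4,H:19/2)
total length: 93/4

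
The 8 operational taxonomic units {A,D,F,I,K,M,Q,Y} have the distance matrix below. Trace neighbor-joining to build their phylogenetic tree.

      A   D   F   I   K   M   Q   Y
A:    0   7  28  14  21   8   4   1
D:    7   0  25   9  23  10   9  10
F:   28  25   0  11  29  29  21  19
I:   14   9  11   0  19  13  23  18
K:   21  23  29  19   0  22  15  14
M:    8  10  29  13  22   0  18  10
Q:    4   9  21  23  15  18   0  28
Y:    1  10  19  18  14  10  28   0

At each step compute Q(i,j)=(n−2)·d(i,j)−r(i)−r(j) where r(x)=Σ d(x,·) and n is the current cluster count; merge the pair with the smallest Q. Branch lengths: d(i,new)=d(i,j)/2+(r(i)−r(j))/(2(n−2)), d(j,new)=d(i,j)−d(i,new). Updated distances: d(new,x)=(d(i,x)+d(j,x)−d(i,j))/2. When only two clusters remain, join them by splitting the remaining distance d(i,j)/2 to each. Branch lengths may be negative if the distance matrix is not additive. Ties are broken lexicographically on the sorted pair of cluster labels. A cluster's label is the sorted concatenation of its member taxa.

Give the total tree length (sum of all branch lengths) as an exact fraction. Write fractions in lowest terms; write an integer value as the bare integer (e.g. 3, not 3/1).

step 1: merge (F,I) at d=11, Q=-203; branch lengths F→121/12, I→11/12; new cluster FI
  updated: d(A,FI)=31/2, d(D,FI)=23/2, d(FI,K)=37/2, d(FI,M)=31/2, d(FI,Q)=33/2, d(FI,Y)=13
step 2: merge (K,Q) at d=15, Q=-129; branch lengths K→49/5, Q→26/5; new cluster KQ
  updated: d(A,KQ)=5, d(D,KQ)=17/2, d(FI,KQ)=10, d(KQ,M)=25/2, d(KQ,Y)=27/2
step 3: merge (A,Y) at d=1, Q=-80; branch lengths A→-7/8, Y→15/8; new cluster AY
  updated: d(AY,D)=8, d(AY,FI)=55/4, d(AY,KQ)=35/4, d(AY,M)=17/2
step 4: merge (FI,KQ) at d=10, Q=-121/2; branch lengths FI→41/6, KQ→19/6; new cluster FIKQ
  updated: d(AY,FIKQ)=25/4, d(D,FIKQ)=5, d(FIKQ,M)=9
step 5: merge (AY,M) at d=17/2, Q=-133/4; branch lengths AY→49/16, M→87/16; new cluster AMY
  updated: d(AMY,D)=19/4, d(AMY,FIKQ)=27/8
step 6: merge (AMY,D) at d=19/4, Q=-105/8; branch lengths AMY→25/16, D→51/16; new cluster ADMY
  updated: d(ADMY,FIKQ)=29/16
step 7: merge (ADMY,FIKQ) at d=29/16; branch lengths ADMY→29/32, FIKQ→29/32; new cluster ADFIKMQY
final tree: ((((A:-7/8,Y:15/8):49/16,M:87/16):25/16,D:51/16):29/32,((F:121/12,I:11/12):41/6,(K:49/5,Q:26/5):19/6):29/32)
total length: 833/16

833/16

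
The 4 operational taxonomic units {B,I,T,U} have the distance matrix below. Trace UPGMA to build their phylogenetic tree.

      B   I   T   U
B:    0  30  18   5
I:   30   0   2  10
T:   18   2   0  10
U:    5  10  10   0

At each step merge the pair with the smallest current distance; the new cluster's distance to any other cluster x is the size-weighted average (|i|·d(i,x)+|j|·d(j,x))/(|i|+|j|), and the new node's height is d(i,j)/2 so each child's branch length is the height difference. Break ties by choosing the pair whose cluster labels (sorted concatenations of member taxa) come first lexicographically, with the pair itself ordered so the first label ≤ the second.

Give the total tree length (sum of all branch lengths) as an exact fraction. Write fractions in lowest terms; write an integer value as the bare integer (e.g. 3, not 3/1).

1. join I+T (d=2) ⇒ IT; edges |I|=1, |T|=1
  updated: d(B,IT)=24, d(IT,U)=10
2. join B+U (d=5) ⇒ BU; edges |B|=5/2, |U|=5/2
  updated: d(BU,IT)=17
3. join BU+IT (d=17) ⇒ BITU; edges |BU|=6, |IT|=15/2
final tree: ((B:5/2,U:5/2):6,(I:1,T:1):15/2)
total length: 41/2

41/2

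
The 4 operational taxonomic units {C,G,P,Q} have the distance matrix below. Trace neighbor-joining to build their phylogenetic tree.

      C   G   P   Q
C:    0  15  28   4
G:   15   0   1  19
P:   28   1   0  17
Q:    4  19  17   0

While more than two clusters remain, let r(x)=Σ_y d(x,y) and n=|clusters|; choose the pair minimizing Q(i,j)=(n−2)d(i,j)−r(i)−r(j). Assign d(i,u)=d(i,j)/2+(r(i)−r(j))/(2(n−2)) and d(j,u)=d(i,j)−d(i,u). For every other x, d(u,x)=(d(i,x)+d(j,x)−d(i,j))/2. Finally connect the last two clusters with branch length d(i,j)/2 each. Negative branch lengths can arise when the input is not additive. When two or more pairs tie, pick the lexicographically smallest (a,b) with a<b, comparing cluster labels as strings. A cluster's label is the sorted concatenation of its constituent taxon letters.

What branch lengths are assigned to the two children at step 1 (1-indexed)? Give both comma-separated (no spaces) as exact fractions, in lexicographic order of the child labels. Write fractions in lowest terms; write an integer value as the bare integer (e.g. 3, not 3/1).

15/4,1/4

1. join C+Q (d=4, Q=-79) ⇒ CQ; edges |C|=15/4, |Q|=1/4
  updated: d(CQ,G)=15, d(CQ,P)=41/2
2. join CQ+G (d=15, Q=-73/2) ⇒ CGQ; edges |CQ|=69/4, |G|=-9/4
  updated: d(CGQ,P)=13/4
3. join CGQ+P (d=13/4) ⇒ CGPQ; edges |CGQ|=13/8, |P|=13/8
final tree: (((C:15/4,Q:1/4):69/4,G:-9/4):13/8,P:13/8)
total length: 89/4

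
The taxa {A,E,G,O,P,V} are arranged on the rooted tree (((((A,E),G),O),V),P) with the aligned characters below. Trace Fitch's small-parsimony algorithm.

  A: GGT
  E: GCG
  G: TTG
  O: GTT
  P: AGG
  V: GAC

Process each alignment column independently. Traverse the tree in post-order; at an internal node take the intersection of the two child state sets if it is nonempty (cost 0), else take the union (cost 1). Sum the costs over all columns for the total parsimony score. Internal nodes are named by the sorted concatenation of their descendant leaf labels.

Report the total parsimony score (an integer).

AE@0: {G} ∩ {G} = {G} (intersection, +0)
AEG@0: {G} ∪ {T} = {G,T} (union, +1)
AEGO@0: {G,T} ∩ {G} = {G} (intersection, +0)
AEGOV@0: {G} ∩ {G} = {G} (intersection, +0)
AEGOPV@0: {G} ∪ {A} = {A,G} (union, +1)
AE@1: {G} ∪ {C} = {C,G} (union, +1)
AEG@1: {C,G} ∪ {T} = {C,G,T} (union, +1)
AEGO@1: {C,G,T} ∩ {T} = {T} (intersection, +0)
AEGOV@1: {T} ∪ {A} = {A,T} (union, +1)
AEGOPV@1: {A,T} ∪ {G} = {A,G,T} (union, +1)
AE@2: {T} ∪ {G} = {G,T} (union, +1)
AEG@2: {G,T} ∩ {G} = {G} (intersection, +0)
AEGO@2: {G} ∪ {T} = {G,T} (union, +1)
AEGOV@2: {G,T} ∪ {C} = {C,G,T} (union, +1)
AEGOPV@2: {C,G,T} ∩ {G} = {G} (intersection, +0)
per-site changes: [2, 4, 3]; total = 9

9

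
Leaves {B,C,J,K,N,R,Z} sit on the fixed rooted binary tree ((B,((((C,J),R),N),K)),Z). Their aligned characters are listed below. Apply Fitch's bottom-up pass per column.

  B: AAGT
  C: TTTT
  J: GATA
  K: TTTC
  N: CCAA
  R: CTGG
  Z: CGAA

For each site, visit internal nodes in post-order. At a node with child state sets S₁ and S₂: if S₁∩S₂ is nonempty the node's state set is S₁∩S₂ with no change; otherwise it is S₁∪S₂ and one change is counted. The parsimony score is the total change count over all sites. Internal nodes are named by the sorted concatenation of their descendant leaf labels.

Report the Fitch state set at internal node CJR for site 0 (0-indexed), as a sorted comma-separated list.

CJ@0: {T} ∪ {G} = {G,T} (union, +1)
CJR@0: {G,T} ∪ {C} = {C,G,T} (union, +1)
CJNR@0: {C,G,T} ∩ {C} = {C} (intersection, +0)
CJKNR@0: {C} ∪ {T} = {C,T} (union, +1)
BCJKNR@0: {A} ∪ {C,T} = {A,C,T} (union, +1)
BCJKNRZ@0: {A,C,T} ∩ {C} = {C} (intersection, +0)
CJ@1: {T} ∪ {A} = {A,T} (union, +1)
CJR@1: {A,T} ∩ {T} = {T} (intersection, +0)
CJNR@1: {T} ∪ {C} = {C,T} (union, +1)
CJKNR@1: {C,T} ∩ {T} = {T} (intersection, +0)
BCJKNR@1: {A} ∪ {T} = {A,T} (union, +1)
BCJKNRZ@1: {A,T} ∪ {G} = {A,G,T} (union, +1)
CJ@2: {T} ∩ {T} = {T} (intersection, +0)
CJR@2: {T} ∪ {G} = {G,T} (union, +1)
CJNR@2: {G,T} ∪ {A} = {A,G,T} (union, +1)
CJKNR@2: {A,G,T} ∩ {T} = {T} (intersection, +0)
BCJKNR@2: {G} ∪ {T} = {G,T} (union, +1)
BCJKNRZ@2: {G,T} ∪ {A} = {A,G,T} (union, +1)
CJ@3: {T} ∪ {A} = {A,T} (union, +1)
CJR@3: {A,T} ∪ {G} = {A,G,T} (union, +1)
CJNR@3: {A,G,T} ∩ {A} = {A} (intersection, +0)
CJKNR@3: {A} ∪ {C} = {A,C} (union, +1)
BCJKNR@3: {T} ∪ {A,C} = {A,C,T} (union, +1)
BCJKNRZ@3: {A,C,T} ∩ {A} = {A} (intersection, +0)
per-site changes: [4, 4, 4, 4]; total = 16

C,G,T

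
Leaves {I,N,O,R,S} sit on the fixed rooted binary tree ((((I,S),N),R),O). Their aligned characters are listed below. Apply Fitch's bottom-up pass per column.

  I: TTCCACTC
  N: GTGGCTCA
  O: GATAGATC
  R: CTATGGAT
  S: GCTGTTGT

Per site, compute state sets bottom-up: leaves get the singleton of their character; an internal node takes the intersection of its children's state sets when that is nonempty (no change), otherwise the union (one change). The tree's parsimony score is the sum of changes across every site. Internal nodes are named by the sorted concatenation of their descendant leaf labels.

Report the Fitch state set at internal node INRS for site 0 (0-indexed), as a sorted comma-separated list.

C,G

site 0, node IS: I={T} ∪ S={G} → {G,T} (+1)
site 0, node INS: IS={G,T} ∩ N={G} → {G} (+0)
site 0, node INRS: INS={G} ∪ R={C} → {C,G} (+1)
site 0, node INORS: INRS={C,G} ∩ O={G} → {G} (+0)
site 1, node IS: I={T} ∪ S={C} → {C,T} (+1)
site 1, node INS: IS={C,T} ∩ N={T} → {T} (+0)
site 1, node INRS: INS={T} ∩ R={T} → {T} (+0)
site 1, node INORS: INRS={T} ∪ O={A} → {A,T} (+1)
site 2, node IS: I={C} ∪ S={T} → {C,T} (+1)
site 2, node INS: IS={C,T} ∪ N={G} → {C,G,T} (+1)
site 2, node INRS: INS={C,G,T} ∪ R={A} → {A,C,G,T} (+1)
site 2, node INORS: INRS={A,C,G,T} ∩ O={T} → {T} (+0)
site 3, node IS: I={C} ∪ S={G} → {C,G} (+1)
site 3, node INS: IS={C,G} ∩ N={G} → {G} (+0)
site 3, node INRS: INS={G} ∪ R={T} → {G,T} (+1)
site 3, node INORS: INRS={G,T} ∪ O={A} → {A,G,T} (+1)
site 4, node IS: I={A} ∪ S={T} → {A,T} (+1)
site 4, node INS: IS={A,T} ∪ N={C} → {A,C,T} (+1)
site 4, node INRS: INS={A,C,T} ∪ R={G} → {A,C,G,T} (+1)
site 4, node INORS: INRS={A,C,G,T} ∩ O={G} → {G} (+0)
site 5, node IS: I={C} ∪ S={T} → {C,T} (+1)
site 5, node INS: IS={C,T} ∩ N={T} → {T} (+0)
site 5, node INRS: INS={T} ∪ R={G} → {G,T} (+1)
site 5, node INORS: INRS={G,T} ∪ O={A} → {A,G,T} (+1)
site 6, node IS: I={T} ∪ S={G} → {G,T} (+1)
site 6, node INS: IS={G,T} ∪ N={C} → {C,G,T} (+1)
site 6, node INRS: INS={C,G,T} ∪ R={A} → {A,C,G,T} (+1)
site 6, node INORS: INRS={A,C,G,T} ∩ O={T} → {T} (+0)
site 7, node IS: I={C} ∪ S={T} → {C,T} (+1)
site 7, node INS: IS={C,T} ∪ N={A} → {A,C,T} (+1)
site 7, node INRS: INS={A,C,T} ∩ R={T} → {T} (+0)
site 7, node INORS: INRS={T} ∪ O={C} → {C,T} (+1)
per-site changes: [2, 2, 3, 3, 3, 3, 3, 3]; total = 22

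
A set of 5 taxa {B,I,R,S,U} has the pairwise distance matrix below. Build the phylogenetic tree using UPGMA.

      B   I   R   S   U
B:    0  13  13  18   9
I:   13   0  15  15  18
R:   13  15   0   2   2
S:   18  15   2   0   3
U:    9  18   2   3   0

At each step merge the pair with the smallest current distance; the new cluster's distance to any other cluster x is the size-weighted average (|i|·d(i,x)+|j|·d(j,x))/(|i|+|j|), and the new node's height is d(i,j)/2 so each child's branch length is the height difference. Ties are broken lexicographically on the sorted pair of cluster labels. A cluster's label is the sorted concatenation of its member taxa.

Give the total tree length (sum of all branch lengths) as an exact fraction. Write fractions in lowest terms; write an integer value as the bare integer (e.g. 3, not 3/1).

iteration 1: select R,S (d=2); attach at lengths (1, 1); label the merged cluster RS
  updated: d(B,RS)=31/2, d(I,RS)=15, d(RS,U)=5/2
iteration 2: select RS,U (d=5/2); attach at lengths (1/4, 5/4); label the merged cluster RSU
  updated: d(B,RSU)=40/3, d(I,RSU)=16
iteration 3: select B,I (d=13); attach at lengths (13/2, 13/2); label the merged cluster BI
  updated: d(BI,RSU)=44/3
iteration 4: select BI,RSU (d=44/3); attach at lengths (5/6, 73/12); label the merged cluster BIRSU
final tree: ((B:13/2,I:13/2):5/6,((R:1,S:1):1/4,U:5/4):73/12)
total length: 281/12

281/12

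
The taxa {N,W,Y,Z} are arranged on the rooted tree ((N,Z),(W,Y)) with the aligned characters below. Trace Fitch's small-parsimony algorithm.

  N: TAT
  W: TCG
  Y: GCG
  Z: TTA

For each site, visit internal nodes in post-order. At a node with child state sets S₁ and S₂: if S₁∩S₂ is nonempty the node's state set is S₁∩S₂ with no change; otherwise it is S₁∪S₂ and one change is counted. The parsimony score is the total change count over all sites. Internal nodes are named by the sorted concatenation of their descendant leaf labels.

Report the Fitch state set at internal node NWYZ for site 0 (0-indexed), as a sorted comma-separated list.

T

site 0, node NZ: N={T} ∩ Z={T} → {T} (+0)
site 0, node WY: W={T} ∪ Y={G} → {G,T} (+1)
site 0, node NWYZ: NZ={T} ∩ WY={G,T} → {T} (+0)
site 1, node NZ: N={A} ∪ Z={T} → {A,T} (+1)
site 1, node WY: W={C} ∩ Y={C} → {C} (+0)
site 1, node NWYZ: NZ={A,T} ∪ WY={C} → {A,C,T} (+1)
site 2, node NZ: N={T} ∪ Z={A} → {A,T} (+1)
site 2, node WY: W={G} ∩ Y={G} → {G} (+0)
site 2, node NWYZ: NZ={A,T} ∪ WY={G} → {A,G,T} (+1)
per-site changes: [1, 2, 2]; total = 5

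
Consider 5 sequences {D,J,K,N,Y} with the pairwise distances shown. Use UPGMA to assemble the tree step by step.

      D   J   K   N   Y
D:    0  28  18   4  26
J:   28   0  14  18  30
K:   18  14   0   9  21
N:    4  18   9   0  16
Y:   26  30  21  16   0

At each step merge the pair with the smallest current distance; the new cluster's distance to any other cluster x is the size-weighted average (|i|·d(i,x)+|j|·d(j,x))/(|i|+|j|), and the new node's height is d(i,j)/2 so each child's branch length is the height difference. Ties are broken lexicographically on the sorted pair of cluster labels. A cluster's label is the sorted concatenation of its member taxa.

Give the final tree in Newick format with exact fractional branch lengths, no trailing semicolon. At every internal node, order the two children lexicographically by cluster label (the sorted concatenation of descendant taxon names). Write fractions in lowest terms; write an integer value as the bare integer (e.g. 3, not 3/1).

iteration 1: select D,N (d=4); attach at lengths (2, 2); label the merged cluster DN
  updated: d(DN,J)=23, d(DN,K)=27/2, d(DN,Y)=21
iteration 2: select DN,K (d=27/2); attach at lengths (19/4, 27/4); label the merged cluster DKN
  updated: d(DKN,J)=20, d(DKN,Y)=21
iteration 3: select DKN,J (d=20); attach at lengths (13/4, 10); label the merged cluster DJKN
  updated: d(DJKN,Y)=93/4
iteration 4: select DJKN,Y (d=93/4); attach at lengths (13/8, 93/8); label the merged cluster DJKNY
final tree: ((((D:2,N:2):19/4,K:27/4):13/4,J:10):13/8,Y:93/8)
total length: 42

((((D:2,N:2):19/4,K:27/4):13/4,J:10):13/8,Y:93/8)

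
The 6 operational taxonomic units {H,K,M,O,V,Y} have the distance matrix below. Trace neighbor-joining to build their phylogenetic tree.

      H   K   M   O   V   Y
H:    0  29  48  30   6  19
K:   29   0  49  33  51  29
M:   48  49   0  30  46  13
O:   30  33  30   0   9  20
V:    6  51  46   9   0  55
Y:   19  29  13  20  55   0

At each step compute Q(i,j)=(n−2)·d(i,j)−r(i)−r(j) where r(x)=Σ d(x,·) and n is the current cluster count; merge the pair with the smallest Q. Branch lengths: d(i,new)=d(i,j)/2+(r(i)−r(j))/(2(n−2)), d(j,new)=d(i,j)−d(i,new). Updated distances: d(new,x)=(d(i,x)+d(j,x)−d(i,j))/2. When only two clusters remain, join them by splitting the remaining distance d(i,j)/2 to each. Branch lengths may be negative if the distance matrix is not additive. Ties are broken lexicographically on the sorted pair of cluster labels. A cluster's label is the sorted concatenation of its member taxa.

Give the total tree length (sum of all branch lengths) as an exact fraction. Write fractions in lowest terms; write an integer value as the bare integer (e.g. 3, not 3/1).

1. join H+V (d=6, Q=-275) ⇒ HV; edges |H|=-11/8, |V|=59/8
  updated: d(HV,K)=37, d(HV,M)=44, d(HV,O)=33/2, d(HV,Y)=34
2. join M+Y (d=13, Q=-193) ⇒ MY; edges |M|=79/6, |Y|=-1/6
  updated: d(HV,MY)=65/2, d(K,MY)=65/2, d(MY,O)=37/2
3. join HV+O (d=33/2, Q=-121) ⇒ HOV; edges |HV|=51/4, |O|=15/4
  updated: d(HOV,K)=107/4, d(HOV,MY)=69/4
4. join HOV+K (d=107/4, Q=-153/2) ⇒ HKOV; edges |HOV|=23/4, |K|=21
  updated: d(HKOV,MY)=23/2
5. join HKOV+MY (d=23/2) ⇒ HKMOVY; edges |HKOV|=23/4, |MY|=23/4
final tree: ((((H:-11/8,V:59/8):51/4,O:15/4):23/4,K:21):23/4,(M:79/6,Y:-1/6):23/4)
total length: 295/4

295/4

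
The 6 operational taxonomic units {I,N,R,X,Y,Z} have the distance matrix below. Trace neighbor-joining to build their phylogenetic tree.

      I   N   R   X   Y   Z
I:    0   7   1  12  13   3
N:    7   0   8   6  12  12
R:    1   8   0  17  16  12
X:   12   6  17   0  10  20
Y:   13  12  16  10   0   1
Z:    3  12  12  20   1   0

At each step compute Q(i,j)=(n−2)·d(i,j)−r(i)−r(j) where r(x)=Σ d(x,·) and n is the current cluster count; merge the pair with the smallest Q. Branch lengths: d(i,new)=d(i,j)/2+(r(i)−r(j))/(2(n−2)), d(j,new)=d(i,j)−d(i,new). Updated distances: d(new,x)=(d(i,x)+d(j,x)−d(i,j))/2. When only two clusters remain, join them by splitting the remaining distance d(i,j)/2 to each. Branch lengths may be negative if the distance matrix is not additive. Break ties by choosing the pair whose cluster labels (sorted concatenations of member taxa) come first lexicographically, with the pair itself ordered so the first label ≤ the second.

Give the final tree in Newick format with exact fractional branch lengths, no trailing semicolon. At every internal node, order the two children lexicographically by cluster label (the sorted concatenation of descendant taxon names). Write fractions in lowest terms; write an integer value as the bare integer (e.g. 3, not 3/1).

((((I:-3/2,R:5/2):15/4,(Y:1,Z:0):25/4):15/4,N:1/2):11/4,X:11/4)

1. join Y+Z (d=1, Q=-96) ⇒ YZ; edges |Y|=1, |Z|=0
  updated: d(I,YZ)=15/2, d(N,YZ)=23/2, d(R,YZ)=27/2, d(X,YZ)=29/2
2. join I+R (d=1, Q=-64) ⇒ IR; edges |I|=-3/2, |R|=5/2
  updated: d(IR,N)=7, d(IR,X)=14, d(IR,YZ)=10
3. join IR+YZ (d=10, Q=-47) ⇒ IRYZ; edges |IR|=15/4, |YZ|=25/4
  updated: d(IRYZ,N)=17/4, d(IRYZ,X)=37/4
4. join IRYZ+N (d=17/4, Q=-39/2) ⇒ INRYZ; edges |IRYZ|=15/4, |N|=1/2
  updated: d(INRYZ,X)=11/2
5. join INRYZ+X (d=11/2) ⇒ INRXYZ; edges |INRYZ|=11/4, |X|=11/4
final tree: ((((I:-3/2,R:5/2):15/4,(Y:1,Z:0):25/4):15/4,N:1/2):11/4,X:11/4)
total length: 87/4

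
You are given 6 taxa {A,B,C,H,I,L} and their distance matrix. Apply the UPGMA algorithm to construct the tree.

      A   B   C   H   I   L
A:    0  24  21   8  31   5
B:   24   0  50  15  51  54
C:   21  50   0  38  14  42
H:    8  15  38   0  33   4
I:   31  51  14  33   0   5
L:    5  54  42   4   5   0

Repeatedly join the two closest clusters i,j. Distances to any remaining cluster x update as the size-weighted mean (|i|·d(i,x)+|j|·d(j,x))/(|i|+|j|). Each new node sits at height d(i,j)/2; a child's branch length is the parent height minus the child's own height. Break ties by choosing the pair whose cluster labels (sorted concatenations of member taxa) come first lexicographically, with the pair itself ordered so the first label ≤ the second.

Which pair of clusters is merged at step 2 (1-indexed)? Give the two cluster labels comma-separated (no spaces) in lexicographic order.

step 1: merge (H,L) at d=4; branch lengths H→2, L→2; new cluster HL
  updated: d(A,HL)=13/2, d(B,HL)=69/2, d(C,HL)=40, d(HL,I)=19
step 2: merge (A,HL) at d=13/2; branch lengths A→13/4, HL→5/4; new cluster AHL
  updated: d(AHL,B)=31, d(AHL,C)=101/3, d(AHL,I)=23
step 3: merge (C,I) at d=14; branch lengths C→7, I→7; new cluster CI
  updated: d(AHL,CI)=85/3, d(B,CI)=101/2
step 4: merge (AHL,CI) at d=85/3; branch lengths AHL→131/12, CI→43/6; new cluster ACHIL
  updated: d(ACHIL,B)=194/5
step 5: merge (ACHIL,B) at d=194/5; branch lengths ACHIL→157/30, B→97/5; new cluster ABCHIL
final tree: (((A:13/4,(H:2,L:2):5/4):131/12,(C:7,I:7):43/6):157/30,B:97/5)
total length: 3913/60

A,HL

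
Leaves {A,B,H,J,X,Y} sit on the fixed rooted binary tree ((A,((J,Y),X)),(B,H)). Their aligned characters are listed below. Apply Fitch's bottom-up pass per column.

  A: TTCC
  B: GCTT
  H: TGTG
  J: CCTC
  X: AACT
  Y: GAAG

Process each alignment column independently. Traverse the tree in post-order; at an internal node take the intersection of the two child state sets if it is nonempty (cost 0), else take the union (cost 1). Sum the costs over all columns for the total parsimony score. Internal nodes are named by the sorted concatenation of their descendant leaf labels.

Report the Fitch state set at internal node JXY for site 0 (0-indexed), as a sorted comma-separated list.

JY@0: {C} ∪ {G} = {C,G} (union, +1)
JXY@0: {C,G} ∪ {A} = {A,C,G} (union, +1)
AJXY@0: {T} ∪ {A,C,G} = {A,C,G,T} (union, +1)
BH@0: {G} ∪ {T} = {G,T} (union, +1)
ABHJXY@0: {A,C,G,T} ∩ {G,T} = {G,T} (intersection, +0)
JY@1: {C} ∪ {A} = {A,C} (union, +1)
JXY@1: {A,C} ∩ {A} = {A} (intersection, +0)
AJXY@1: {T} ∪ {A} = {A,T} (union, +1)
BH@1: {C} ∪ {G} = {C,G} (union, +1)
ABHJXY@1: {A,T} ∪ {C,G} = {A,C,G,T} (union, +1)
JY@2: {T} ∪ {A} = {A,T} (union, +1)
JXY@2: {A,T} ∪ {C} = {A,C,T} (union, +1)
AJXY@2: {C} ∩ {A,C,T} = {C} (intersection, +0)
BH@2: {T} ∩ {T} = {T} (intersection, +0)
ABHJXY@2: {C} ∪ {T} = {C,T} (union, +1)
JY@3: {C} ∪ {G} = {C,G} (union, +1)
JXY@3: {C,G} ∪ {T} = {C,G,T} (union, +1)
AJXY@3: {C} ∩ {C,G,T} = {C} (intersection, +0)
BH@3: {T} ∪ {G} = {G,T} (union, +1)
ABHJXY@3: {C} ∪ {G,T} = {C,G,T} (union, +1)
per-site changes: [4, 4, 3, 4]; total = 15

A,C,G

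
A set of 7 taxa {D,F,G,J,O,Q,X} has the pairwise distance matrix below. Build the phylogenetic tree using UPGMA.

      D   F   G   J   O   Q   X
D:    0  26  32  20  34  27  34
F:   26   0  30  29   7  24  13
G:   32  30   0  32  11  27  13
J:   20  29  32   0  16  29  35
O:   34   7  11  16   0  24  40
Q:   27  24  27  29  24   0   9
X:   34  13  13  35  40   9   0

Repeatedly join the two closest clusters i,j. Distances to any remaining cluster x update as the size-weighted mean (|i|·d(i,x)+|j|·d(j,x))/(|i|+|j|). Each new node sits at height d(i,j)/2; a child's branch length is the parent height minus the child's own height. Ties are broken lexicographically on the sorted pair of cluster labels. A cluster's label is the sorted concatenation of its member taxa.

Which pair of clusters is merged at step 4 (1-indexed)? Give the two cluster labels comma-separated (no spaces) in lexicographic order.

G,QX

1. join F+O (d=7) ⇒ FO; edges |F|=7/2, |O|=7/2
  updated: d(D,FO)=30, d(FO,G)=41/2, d(FO,J)=45/2, d(FO,Q)=24, d(FO,X)=53/2
2. join Q+X (d=9) ⇒ QX; edges |Q|=9/2, |X|=9/2
  updated: d(D,QX)=61/2, d(FO,QX)=101/4, d(G,QX)=20, d(J,QX)=32
3. join D+J (d=20) ⇒ DJ; edges |D|=10, |J|=10
  updated: d(DJ,FO)=105/4, d(DJ,G)=32, d(DJ,QX)=125/4
4. join G+QX (d=20) ⇒ GQX; edges |G|=10, |QX|=11/2
  updated: d(DJ,GQX)=63/2, d(FO,GQX)=71/3
5. join FO+GQX (d=71/3) ⇒ FGOQX; edges |FO|=25/3, |GQX|=11/6
  updated: d(DJ,FGOQX)=147/5
6. join DJ+FGOQX (d=147/5) ⇒ DFGJOQX; edges |DJ|=47/10, |FGOQX|=43/15
final tree: ((D:10,J:10):47/10,((F:7/2,O:7/2):25/3,(G:10,(Q:9/2,X:9/2):11/2):11/6):43/15)
total length: 2077/30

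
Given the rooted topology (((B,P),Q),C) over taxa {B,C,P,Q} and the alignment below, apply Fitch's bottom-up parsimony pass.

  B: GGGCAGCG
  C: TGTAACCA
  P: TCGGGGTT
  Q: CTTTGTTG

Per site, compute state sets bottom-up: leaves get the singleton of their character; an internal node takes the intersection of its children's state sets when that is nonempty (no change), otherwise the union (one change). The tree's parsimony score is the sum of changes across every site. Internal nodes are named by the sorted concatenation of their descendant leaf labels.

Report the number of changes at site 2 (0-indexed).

site 0, node BP: B={G} ∪ P={T} → {G,T} (+1)
site 0, node BPQ: BP={G,T} ∪ Q={C} → {C,G,T} (+1)
site 0, node BCPQ: BPQ={C,G,T} ∩ C={T} → {T} (+0)
site 1, node BP: B={G} ∪ P={C} → {C,G} (+1)
site 1, node BPQ: BP={C,G} ∪ Q={T} → {C,G,T} (+1)
site 1, node BCPQ: BPQ={C,G,T} ∩ C={G} → {G} (+0)
site 2, node BP: B={G} ∩ P={G} → {G} (+0)
site 2, node BPQ: BP={G} ∪ Q={T} → {G,T} (+1)
site 2, node BCPQ: BPQ={G,T} ∩ C={T} → {T} (+0)
site 3, node BP: B={C} ∪ P={G} → {C,G} (+1)
site 3, node BPQ: BP={C,G} ∪ Q={T} → {C,G,T} (+1)
site 3, node BCPQ: BPQ={C,G,T} ∪ C={A} → {A,C,G,T} (+1)
site 4, node BP: B={A} ∪ P={G} → {A,G} (+1)
site 4, node BPQ: BP={A,G} ∩ Q={G} → {G} (+0)
site 4, node BCPQ: BPQ={G} ∪ C={A} → {A,G} (+1)
site 5, node BP: B={G} ∩ P={G} → {G} (+0)
site 5, node BPQ: BP={G} ∪ Q={T} → {G,T} (+1)
site 5, node BCPQ: BPQ={G,T} ∪ C={C} → {C,G,T} (+1)
site 6, node BP: B={C} ∪ P={T} → {C,T} (+1)
site 6, node BPQ: BP={C,T} ∩ Q={T} → {T} (+0)
site 6, node BCPQ: BPQ={T} ∪ C={C} → {C,T} (+1)
site 7, node BP: B={G} ∪ P={T} → {G,T} (+1)
site 7, node BPQ: BP={G,T} ∩ Q={G} → {G} (+0)
site 7, node BCPQ: BPQ={G} ∪ C={A} → {A,G} (+1)
per-site changes: [2, 2, 1, 3, 2, 2, 2, 2]; total = 16

1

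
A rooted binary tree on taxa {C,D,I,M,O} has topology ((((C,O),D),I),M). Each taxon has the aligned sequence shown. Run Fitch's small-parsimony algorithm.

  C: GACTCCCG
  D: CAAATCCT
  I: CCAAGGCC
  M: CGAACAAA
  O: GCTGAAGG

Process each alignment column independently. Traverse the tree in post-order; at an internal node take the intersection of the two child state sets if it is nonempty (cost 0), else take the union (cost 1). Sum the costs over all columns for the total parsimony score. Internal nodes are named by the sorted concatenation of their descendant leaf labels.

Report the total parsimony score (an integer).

site 0, node CO: C={G} ∩ O={G} → {G} (+0)
site 0, node CDO: CO={G} ∪ D={C} → {C,G} (+1)
site 0, node CDIO: CDO={C,G} ∩ I={C} → {C} (+0)
site 0, node CDIMO: CDIO={C} ∩ M={C} → {C} (+0)
site 1, node CO: C={A} ∪ O={C} → {A,C} (+1)
site 1, node CDO: CO={A,C} ∩ D={A} → {A} (+0)
site 1, node CDIO: CDO={A} ∪ I={C} → {A,C} (+1)
site 1, node CDIMO: CDIO={A,C} ∪ M={G} → {A,C,G} (+1)
site 2, node CO: C={C} ∪ O={T} → {C,T} (+1)
site 2, node CDO: CO={C,T} ∪ D={A} → {A,C,T} (+1)
site 2, node CDIO: CDO={A,C,T} ∩ I={A} → {A} (+0)
site 2, node CDIMO: CDIO={A} ∩ M={A} → {A} (+0)
site 3, node CO: C={T} ∪ O={G} → {G,T} (+1)
site 3, node CDO: CO={G,T} ∪ D={A} → {A,G,T} (+1)
site 3, node CDIO: CDO={A,G,T} ∩ I={A} → {A} (+0)
site 3, node CDIMO: CDIO={A} ∩ M={A} → {A} (+0)
site 4, node CO: C={C} ∪ O={A} → {A,C} (+1)
site 4, node CDO: CO={A,C} ∪ D={T} → {A,C,T} (+1)
site 4, node CDIO: CDO={A,C,T} ∪ I={G} → {A,C,G,T} (+1)
site 4, node CDIMO: CDIO={A,C,G,T} ∩ M={C} → {C} (+0)
site 5, node CO: C={C} ∪ O={A} → {A,C} (+1)
site 5, node CDO: CO={A,C} ∩ D={C} → {C} (+0)
site 5, node CDIO: CDO={C} ∪ I={G} → {C,G} (+1)
site 5, node CDIMO: CDIO={C,G} ∪ M={A} → {A,C,G} (+1)
site 6, node CO: C={C} ∪ O={G} → {C,G} (+1)
site 6, node CDO: CO={C,G} ∩ D={C} → {C} (+0)
site 6, node CDIO: CDO={C} ∩ I={C} → {C} (+0)
site 6, node CDIMO: CDIO={C} ∪ M={A} → {A,C} (+1)
site 7, node CO: C={G} ∩ O={G} → {G} (+0)
site 7, node CDO: CO={G} ∪ D={T} → {G,T} (+1)
site 7, node CDIO: CDO={G,T} ∪ I={C} → {C,G,T} (+1)
site 7, node CDIMO: CDIO={C,G,T} ∪ M={A} → {A,C,G,T} (+1)
per-site changes: [1, 3, 2, 2, 3, 3, 2, 3]; total = 19

19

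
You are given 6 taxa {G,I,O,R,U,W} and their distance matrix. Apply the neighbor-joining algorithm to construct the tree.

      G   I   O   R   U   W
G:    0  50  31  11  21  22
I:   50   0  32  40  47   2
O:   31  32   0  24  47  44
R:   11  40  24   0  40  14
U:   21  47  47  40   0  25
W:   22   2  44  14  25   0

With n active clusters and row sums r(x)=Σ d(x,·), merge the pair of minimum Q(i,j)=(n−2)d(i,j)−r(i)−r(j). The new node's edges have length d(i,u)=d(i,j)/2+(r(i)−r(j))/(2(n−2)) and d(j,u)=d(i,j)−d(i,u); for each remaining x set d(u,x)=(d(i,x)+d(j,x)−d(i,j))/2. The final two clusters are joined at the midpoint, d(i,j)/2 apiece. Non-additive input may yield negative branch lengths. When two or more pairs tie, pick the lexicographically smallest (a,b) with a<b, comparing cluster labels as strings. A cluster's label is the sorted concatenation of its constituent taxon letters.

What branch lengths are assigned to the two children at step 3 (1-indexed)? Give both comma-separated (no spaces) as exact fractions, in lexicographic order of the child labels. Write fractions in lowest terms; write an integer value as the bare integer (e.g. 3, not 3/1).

step 1: merge (I,W) at d=2, Q=-270; branch lengths I→9, W→-7; new cluster IW
  updated: d(G,IW)=35, d(IW,O)=37, d(IW,R)=26, d(IW,U)=35
step 2: merge (G,U) at d=21, Q=-178; branch lengths G→3, U→18; new cluster GU
  updated: d(GU,IW)=49/2, d(GU,O)=57/2, d(GU,R)=15
step 3: merge (GU,IW) at d=49/2, Q=-213/2; branch lengths GU→59/8, IW→137/8; new cluster GIUW
  updated: d(GIUW,O)=41/2, d(GIUW,R)=33/4
step 4: merge (GIUW,O) at d=41/2, Q=-211/4; branch lengths GIUW→19/8, O→145/8; new cluster GIOUW
  updated: d(GIOUW,R)=47/8
step 5: merge (GIOUW,R) at d=47/8; branch lengths GIOUW→47/16, R→47/16; new cluster GIORUW
final tree: ((((G:3,U:18):59/8,(I:9,W:-7):137/8):19/8,O:145/8):47/16,R:47/16)
total length: 591/8

59/8,137/8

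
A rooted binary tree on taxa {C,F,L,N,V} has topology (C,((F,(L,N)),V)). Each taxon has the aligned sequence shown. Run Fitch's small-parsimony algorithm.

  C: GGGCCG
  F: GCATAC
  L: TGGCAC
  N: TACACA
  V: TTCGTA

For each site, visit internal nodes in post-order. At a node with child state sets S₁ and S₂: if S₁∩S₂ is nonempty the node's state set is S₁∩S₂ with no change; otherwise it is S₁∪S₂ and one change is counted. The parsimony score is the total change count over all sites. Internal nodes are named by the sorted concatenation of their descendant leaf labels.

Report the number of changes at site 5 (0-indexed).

site 0, node LN: L={T} ∩ N={T} → {T} (+0)
site 0, node FLN: F={G} ∪ LN={T} → {G,T} (+1)
site 0, node FLNV: FLN={G,T} ∩ V={T} → {T} (+0)
site 0, node CFLNV: C={G} ∪ FLNV={T} → {G,T} (+1)
site 1, node LN: L={G} ∪ N={A} → {A,G} (+1)
site 1, node FLN: F={C} ∪ LN={A,G} → {A,C,G} (+1)
site 1, node FLNV: FLN={A,C,G} ∪ V={T} → {A,C,G,T} (+1)
site 1, node CFLNV: C={G} ∩ FLNV={A,C,G,T} → {G} (+0)
site 2, node LN: L={G} ∪ N={C} → {C,G} (+1)
site 2, node FLN: F={A} ∪ LN={C,G} → {A,C,G} (+1)
site 2, node FLNV: FLN={A,C,G} ∩ V={C} → {C} (+0)
site 2, node CFLNV: C={G} ∪ FLNV={C} → {C,G} (+1)
site 3, node LN: L={C} ∪ N={A} → {A,C} (+1)
site 3, node FLN: F={T} ∪ LN={A,C} → {A,C,T} (+1)
site 3, node FLNV: FLN={A,C,T} ∪ V={G} → {A,C,G,T} (+1)
site 3, node CFLNV: C={C} ∩ FLNV={A,C,G,T} → {C} (+0)
site 4, node LN: L={A} ∪ N={C} → {A,C} (+1)
site 4, node FLN: F={A} ∩ LN={A,C} → {A} (+0)
site 4, node FLNV: FLN={A} ∪ V={T} → {A,T} (+1)
site 4, node CFLNV: C={C} ∪ FLNV={A,T} → {A,C,T} (+1)
site 5, node LN: L={C} ∪ N={A} → {A,C} (+1)
site 5, node FLN: F={C} ∩ LN={A,C} → {C} (+0)
site 5, node FLNV: FLN={C} ∪ V={A} → {A,C} (+1)
site 5, node CFLNV: C={G} ∪ FLNV={A,C} → {A,C,G} (+1)
per-site changes: [2, 3, 3, 3, 3, 3]; total = 17

3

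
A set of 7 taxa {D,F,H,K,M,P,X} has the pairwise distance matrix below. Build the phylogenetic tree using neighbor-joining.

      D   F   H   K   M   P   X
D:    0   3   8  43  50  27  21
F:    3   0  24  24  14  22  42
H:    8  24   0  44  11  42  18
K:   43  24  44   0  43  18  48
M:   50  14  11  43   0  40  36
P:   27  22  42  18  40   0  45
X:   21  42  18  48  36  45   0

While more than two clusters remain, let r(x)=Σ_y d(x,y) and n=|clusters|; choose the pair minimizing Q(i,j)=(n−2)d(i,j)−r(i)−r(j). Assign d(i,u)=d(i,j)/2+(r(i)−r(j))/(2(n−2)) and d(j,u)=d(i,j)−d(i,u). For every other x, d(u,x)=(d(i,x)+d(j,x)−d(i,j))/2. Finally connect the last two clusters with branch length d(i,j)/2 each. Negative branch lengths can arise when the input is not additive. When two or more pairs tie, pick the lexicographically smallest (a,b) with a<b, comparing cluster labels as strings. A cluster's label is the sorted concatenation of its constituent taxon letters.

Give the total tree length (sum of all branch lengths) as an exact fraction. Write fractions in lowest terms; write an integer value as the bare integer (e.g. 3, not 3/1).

1281/16

iteration 1: select K,P (d=18, Q=-324); attach at lengths (58/5, 32/5); label the merged cluster KP
  updated: d(D,KP)=26, d(F,KP)=14, d(H,KP)=34, d(KP,M)=65/2, d(KP,X)=75/2
iteration 2: select H,M (d=11, Q=-389/2); attach at lengths (-9/16, 185/16); label the merged cluster HM
  updated: d(D,HM)=47/2, d(F,HM)=27/2, d(HM,KP)=111/4, d(HM,X)=43/2
iteration 3: select HM,X (d=43/2, Q=-575/4); attach at lengths (115/24, 401/24); label the merged cluster HMX
  updated: d(D,HMX)=23/2, d(F,HMX)=17, d(HMX,KP)=175/8
iteration 4: select D,F (d=3, Q=-137/2); attach at lengths (25/8, -1/8); label the merged cluster DF
  updated: d(DF,HMX)=51/4, d(DF,KP)=37/2
iteration 5: select DF,HMX (d=51/4, Q=-425/8); attach at lengths (75/16, 129/16); label the merged cluster DFHMX
  updated: d(DFHMX,KP)=221/16
iteration 6: select DFHMX,KP (d=221/16); attach at lengths (221/32, 221/32); label the merged cluster DFHKMPX
final tree: (((D:25/8,F:-1/8):75/16,((H:-9/16,M:185/16):115/24,X:401/24):129/16):221/32,(K:58/5,P:32/5):221/32)
total length: 1281/16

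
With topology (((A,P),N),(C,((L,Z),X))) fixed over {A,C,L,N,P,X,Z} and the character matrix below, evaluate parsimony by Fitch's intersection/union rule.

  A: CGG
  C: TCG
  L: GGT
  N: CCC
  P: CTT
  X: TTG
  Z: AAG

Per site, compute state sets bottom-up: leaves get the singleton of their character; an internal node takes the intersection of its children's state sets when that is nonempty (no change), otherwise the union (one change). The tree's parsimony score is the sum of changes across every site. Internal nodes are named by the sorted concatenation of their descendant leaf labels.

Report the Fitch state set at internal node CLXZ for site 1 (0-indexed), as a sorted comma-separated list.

A,C,G,T

AP@0: {C} ∩ {C} = {C} (intersection, +0)
ANP@0: {C} ∩ {C} = {C} (intersection, +0)
LZ@0: {G} ∪ {A} = {A,G} (union, +1)
LXZ@0: {A,G} ∪ {T} = {A,G,T} (union, +1)
CLXZ@0: {T} ∩ {A,G,T} = {T} (intersection, +0)
ACLNPXZ@0: {C} ∪ {T} = {C,T} (union, +1)
AP@1: {G} ∪ {T} = {G,T} (union, +1)
ANP@1: {G,T} ∪ {C} = {C,G,T} (union, +1)
LZ@1: {G} ∪ {A} = {A,G} (union, +1)
LXZ@1: {A,G} ∪ {T} = {A,G,T} (union, +1)
CLXZ@1: {C} ∪ {A,G,T} = {A,C,G,T} (union, +1)
ACLNPXZ@1: {C,G,T} ∩ {A,C,G,T} = {C,G,T} (intersection, +0)
AP@2: {G} ∪ {T} = {G,T} (union, +1)
ANP@2: {G,T} ∪ {C} = {C,G,T} (union, +1)
LZ@2: {T} ∪ {G} = {G,T} (union, +1)
LXZ@2: {G,T} ∩ {G} = {G} (intersection, +0)
CLXZ@2: {G} ∩ {G} = {G} (intersection, +0)
ACLNPXZ@2: {C,G,T} ∩ {G} = {G} (intersection, +0)
per-site changes: [3, 5, 3]; total = 11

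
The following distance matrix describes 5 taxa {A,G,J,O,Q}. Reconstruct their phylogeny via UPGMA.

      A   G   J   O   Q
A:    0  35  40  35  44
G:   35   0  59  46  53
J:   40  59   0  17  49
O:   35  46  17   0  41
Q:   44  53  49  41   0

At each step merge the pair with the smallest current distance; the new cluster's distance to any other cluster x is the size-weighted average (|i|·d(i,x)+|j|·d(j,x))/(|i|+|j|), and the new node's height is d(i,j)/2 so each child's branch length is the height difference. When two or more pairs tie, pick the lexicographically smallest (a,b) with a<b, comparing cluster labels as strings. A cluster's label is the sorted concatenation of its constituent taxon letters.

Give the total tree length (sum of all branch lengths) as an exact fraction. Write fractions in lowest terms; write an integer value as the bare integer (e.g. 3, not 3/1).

1. join J+O (d=17) ⇒ JO; edges |J|=17/2, |O|=17/2
  updated: d(A,JO)=75/2, d(G,JO)=105/2, d(JO,Q)=45
2. join A+G (d=35) ⇒ AG; edges |A|=35/2, |G|=35/2
  updated: d(AG,JO)=45, d(AG,Q)=97/2
3. join AG+JO (d=45) ⇒ AGJO; edges |AG|=5, |JO|=14
  updated: d(AGJO,Q)=187/4
4. join AGJO+Q (d=187/4) ⇒ AGJOQ; edges |AGJO|=7/8, |Q|=187/8
final tree: (((A:35/2,G:35/2):5,(J:17/2,O:17/2):14):7/8,Q:187/8)
total length: 381/4

381/4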